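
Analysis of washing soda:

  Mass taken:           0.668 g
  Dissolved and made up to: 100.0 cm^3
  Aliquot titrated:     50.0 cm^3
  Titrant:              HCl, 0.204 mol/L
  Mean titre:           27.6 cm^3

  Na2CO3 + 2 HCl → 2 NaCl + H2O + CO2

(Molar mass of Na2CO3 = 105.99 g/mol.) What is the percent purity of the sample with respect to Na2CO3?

n(HCl) per titration = 0.0276 × 0.204 = 5.63 × 10^-3 mol
From the 1:2 ratio, n(Na2CO3) in each aliquot = 1/2 × 5.63 × 10^-3 = 2.82 × 10^-3 mol
n(Na2CO3) in the whole flask = 2.82 × 10^-3 × 100.0/50.0 = 5.63 × 10^-3 mol
mass of Na2CO3 = 5.63 × 10^-3 × 105.99 = 0.597 g
% Na2CO3 = 0.597 / 0.668 × 100 = 89.3 %

89.3 %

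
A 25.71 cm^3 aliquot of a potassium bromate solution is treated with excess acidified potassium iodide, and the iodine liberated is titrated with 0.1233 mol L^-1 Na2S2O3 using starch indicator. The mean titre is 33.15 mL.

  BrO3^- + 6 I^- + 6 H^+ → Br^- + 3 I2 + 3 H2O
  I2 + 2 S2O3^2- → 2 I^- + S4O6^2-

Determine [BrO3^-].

0.02650 mol/L

n(S2O3^2-) = 0.03315 × 0.1233 = 4.087 × 10^-3 mol
n(I2) = n(S2O3^2-)/2 = 2.044 × 10^-3 mol
From the 1:3 ratio, n(BrO3^-) in the aliquot = 1/3 × 2.044 × 10^-3 = 6.812 × 10^-4 mol
[BrO3^-] = 6.812 × 10^-4 / 0.02571 = 0.02650 mol/L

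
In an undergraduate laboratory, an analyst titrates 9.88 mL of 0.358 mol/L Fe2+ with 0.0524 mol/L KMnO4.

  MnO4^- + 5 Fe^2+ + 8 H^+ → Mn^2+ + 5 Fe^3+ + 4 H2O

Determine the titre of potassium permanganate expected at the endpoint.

13.5 mL

n(Fe2+) = 0.00988 L × 0.358 mol/L = 3.54 × 10^-3 mol
From the 1:5 stoichiometry, n(KMnO4) = 1/5 × 3.54 × 10^-3 = 7.07 × 10^-4 mol
V(KMnO4) = 7.07 × 10^-4 mol / 0.0524 mol/L = 0.0135 L = 13.5 mL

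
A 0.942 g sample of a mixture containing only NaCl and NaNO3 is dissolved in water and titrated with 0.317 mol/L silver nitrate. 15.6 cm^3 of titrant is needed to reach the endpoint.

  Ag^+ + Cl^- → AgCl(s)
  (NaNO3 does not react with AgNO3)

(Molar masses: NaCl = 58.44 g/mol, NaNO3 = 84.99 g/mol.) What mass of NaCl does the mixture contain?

0.289 g

n(AgNO3) = 0.0156 × 0.317 = 4.95 × 10^-3 mol
Let x = n(NaCl), y = n(NaNO3).
Titrant: 1x = 4.95 × 10^-3;  mass: 58.44x + 84.99y = 0.942
Solving, x = 4.95 × 10^-3 mol, y = 7.68 × 10^-3 mol
mass of NaCl = 4.95 × 10^-3 × 58.44 = 0.289 g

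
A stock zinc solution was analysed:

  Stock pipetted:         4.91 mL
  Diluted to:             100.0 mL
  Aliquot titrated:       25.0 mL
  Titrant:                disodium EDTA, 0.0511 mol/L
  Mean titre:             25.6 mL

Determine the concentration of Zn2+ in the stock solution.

1.07 mol/L

Zn^2+ + EDTA^4- → [Zn(EDTA)]^2-
n(EDTA) = 0.0256 × 0.0511 = 1.31 × 10^-3 mol
n(Zn2+) in the aliquot = 1.31 × 10^-3 mol (1:1 ratio)
[Zn2+]_dilute = 1.31 × 10^-3 / 0.0250 = 0.0523 mol/L
Dilution factor = 100.0 / 4.91 = 20.37
[Zn2+]_stock = 0.0523 × 20.37 = 1.07 mol/L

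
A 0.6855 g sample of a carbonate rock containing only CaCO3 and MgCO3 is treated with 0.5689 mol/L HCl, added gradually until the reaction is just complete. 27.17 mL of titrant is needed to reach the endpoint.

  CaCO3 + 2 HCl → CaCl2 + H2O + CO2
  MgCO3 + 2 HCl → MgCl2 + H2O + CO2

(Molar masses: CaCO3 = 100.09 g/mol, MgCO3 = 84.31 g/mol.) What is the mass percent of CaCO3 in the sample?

n(HCl) = 0.02717 × 0.5689 = 0.01546 mol
Let x = n(CaCO3), y = n(MgCO3).
Titrant: 2x + 2y = 0.01546;  mass: 100.09x + 84.31y = 0.6855
Solving, x = 2.149 × 10^-3 mol, y = 5.580 × 10^-3 mol
mass of CaCO3 = 2.149 × 10^-3 × 100.09 = 0.2151 g
% CaCO3 = 0.2151 / 0.6855 × 100 = 31.38 %

31.38 %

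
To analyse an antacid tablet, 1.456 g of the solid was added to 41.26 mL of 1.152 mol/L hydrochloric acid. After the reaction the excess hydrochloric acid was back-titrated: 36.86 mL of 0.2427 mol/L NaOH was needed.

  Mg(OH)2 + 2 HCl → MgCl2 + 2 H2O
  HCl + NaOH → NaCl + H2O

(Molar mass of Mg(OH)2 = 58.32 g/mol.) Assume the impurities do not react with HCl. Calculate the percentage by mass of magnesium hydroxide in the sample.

n(HCl) added = 0.04126 × 1.152 = 0.04753 mol
n(NaOH) used in back-titration = 0.03686 × 0.2427 = 8.946 × 10^-3 mol
n(HCl) left over = 8.946 × 10^-3 mol (1:1 ratio)
n(HCl) consumed by analyte = 0.04753 − 8.946 × 10^-3 = 0.03859 mol
From the 1:2 ratio, n(Mg(OH)2) = 1/2 × 0.03859 = 0.01929 mol
mass of Mg(OH)2 = 0.01929 × 58.32 = 1.125 g
% Mg(OH)2 = 1.125 / 1.456 × 100 = 77.28 %

77.28 %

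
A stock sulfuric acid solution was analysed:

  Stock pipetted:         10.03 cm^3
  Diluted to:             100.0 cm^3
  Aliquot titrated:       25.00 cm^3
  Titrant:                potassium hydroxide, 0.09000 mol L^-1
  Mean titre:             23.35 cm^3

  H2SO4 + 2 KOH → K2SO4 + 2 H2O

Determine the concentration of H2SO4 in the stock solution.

0.4190 mol/L

n(KOH) = 0.02335 × 0.09000 = 2.102 × 10^-3 mol
From the 1:2 ratio, n(H2SO4) in the aliquot = 1/2 × 2.102 × 10^-3 = 1.051 × 10^-3 mol
[H2SO4]_dilute = 1.051 × 10^-3 / 0.02500 = 0.04203 mol/L
Dilution factor = 100.0 / 10.03 = 9.970
[H2SO4]_stock = 0.04203 × 9.970 = 0.4190 mol/L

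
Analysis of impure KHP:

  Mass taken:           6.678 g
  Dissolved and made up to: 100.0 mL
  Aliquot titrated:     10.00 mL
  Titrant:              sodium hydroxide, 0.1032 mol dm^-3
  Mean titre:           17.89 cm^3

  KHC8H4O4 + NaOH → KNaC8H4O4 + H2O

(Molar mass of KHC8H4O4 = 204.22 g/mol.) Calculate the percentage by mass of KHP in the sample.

n(NaOH) per titration = 0.01789 × 0.1032 = 1.846 × 10^-3 mol
n(KHC8H4O4) in each aliquot = 1.846 × 10^-3 mol (1:1 ratio)
n(KHC8H4O4) in the whole flask = 1.846 × 10^-3 × 100.0/10.00 = 0.01846 mol
mass of KHC8H4O4 = 0.01846 × 204.22 = 3.770 g
% KHC8H4O4 = 3.770 / 6.678 × 100 = 56.46 %

56.46 %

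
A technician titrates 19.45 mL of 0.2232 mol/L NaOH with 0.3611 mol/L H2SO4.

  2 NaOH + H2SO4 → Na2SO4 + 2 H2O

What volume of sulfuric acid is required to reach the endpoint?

6.011 mL

n(NaOH) = 0.01945 L × 0.2232 mol/L = 4.341 × 10^-3 mol
From the 1:2 stoichiometry, n(H2SO4) = 1/2 × 4.341 × 10^-3 = 2.171 × 10^-3 mol
V(H2SO4) = 2.171 × 10^-3 mol / 0.3611 mol/L = 0.006011 L = 6.011 mL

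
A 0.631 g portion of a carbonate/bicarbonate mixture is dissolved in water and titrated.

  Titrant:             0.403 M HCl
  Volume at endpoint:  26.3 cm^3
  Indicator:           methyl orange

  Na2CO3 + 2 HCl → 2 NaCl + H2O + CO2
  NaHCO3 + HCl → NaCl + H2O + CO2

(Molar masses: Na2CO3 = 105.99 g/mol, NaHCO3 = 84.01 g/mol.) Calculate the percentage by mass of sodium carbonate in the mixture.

n(HCl) = 0.0263 × 0.403 = 0.0106 mol
Let x = n(Na2CO3), y = n(NaHCO3).
Titrant: 2x + 1y = 0.0106;  mass: 105.99x + 84.01y = 0.631
Solving, x = 4.18 × 10^-3 mol, y = 2.23 × 10^-3 mol
mass of Na2CO3 = 4.18 × 10^-3 × 105.99 = 0.443 g
% Na2CO3 = 0.443 / 0.631 × 100 = 70.2 %

70.2 %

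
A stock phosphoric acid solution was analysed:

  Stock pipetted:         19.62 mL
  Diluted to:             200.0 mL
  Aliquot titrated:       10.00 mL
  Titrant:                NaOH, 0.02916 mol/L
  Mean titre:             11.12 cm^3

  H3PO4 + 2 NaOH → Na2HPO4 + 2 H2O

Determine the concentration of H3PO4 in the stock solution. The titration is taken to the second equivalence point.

0.1653 mol/L

n(NaOH) = 0.01112 × 0.02916 = 3.243 × 10^-4 mol
From the 1:2 ratio, n(H3PO4) in the aliquot = 1/2 × 3.243 × 10^-4 = 1.621 × 10^-4 mol
[H3PO4]_dilute = 1.621 × 10^-4 / 0.01000 = 0.01621 mol/L
Dilution factor = 200.0 / 19.62 = 10.19
[H3PO4]_stock = 0.01621 × 10.19 = 0.1653 mol/L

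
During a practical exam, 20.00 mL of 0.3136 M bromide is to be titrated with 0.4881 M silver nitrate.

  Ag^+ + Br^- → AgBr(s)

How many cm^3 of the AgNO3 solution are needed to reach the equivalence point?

12.85 mL

n(Br-) = 0.02000 L × 0.3136 mol/L = 6.272 × 10^-3 mol
n(AgNO3) = 6.272 × 10^-3 mol (1:1 stoichiometry)
V(AgNO3) = 6.272 × 10^-3 mol / 0.4881 mol/L = 0.01285 L = 12.85 mL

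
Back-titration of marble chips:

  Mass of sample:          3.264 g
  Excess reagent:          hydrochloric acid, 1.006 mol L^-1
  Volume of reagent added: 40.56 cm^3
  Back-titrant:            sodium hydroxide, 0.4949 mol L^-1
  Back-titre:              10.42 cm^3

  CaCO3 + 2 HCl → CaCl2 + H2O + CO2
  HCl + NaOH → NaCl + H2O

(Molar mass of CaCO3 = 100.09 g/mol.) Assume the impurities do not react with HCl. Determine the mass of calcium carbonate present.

n(HCl) added = 0.04056 × 1.006 = 0.04080 mol
n(NaOH) used in back-titration = 0.01042 × 0.4949 = 5.157 × 10^-3 mol
n(HCl) left over = 5.157 × 10^-3 mol (1:1 ratio)
n(HCl) consumed by analyte = 0.04080 − 5.157 × 10^-3 = 0.03565 mol
From the 1:2 ratio, n(CaCO3) = 1/2 × 0.03565 = 0.01782 mol
mass of CaCO3 = 0.01782 × 100.09 = 1.784 g

1.784 g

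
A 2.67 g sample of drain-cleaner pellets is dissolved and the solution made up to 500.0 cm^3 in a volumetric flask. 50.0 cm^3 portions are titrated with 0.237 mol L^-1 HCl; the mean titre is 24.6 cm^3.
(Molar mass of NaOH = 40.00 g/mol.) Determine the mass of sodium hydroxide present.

2.33 g

NaOH + HCl → NaCl + H2O
n(HCl) per titration = 0.0246 × 0.237 = 5.83 × 10^-3 mol
n(NaOH) in each aliquot = 5.83 × 10^-3 mol (1:1 ratio)
n(NaOH) in the whole flask = 5.83 × 10^-3 × 500.0/50.0 = 0.0583 mol
mass of NaOH = 0.0583 × 40.00 = 2.33 g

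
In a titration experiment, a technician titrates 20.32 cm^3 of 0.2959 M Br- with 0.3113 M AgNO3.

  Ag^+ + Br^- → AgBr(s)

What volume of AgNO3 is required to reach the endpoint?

19.31 mL

n(Br-) = 0.02032 L × 0.2959 mol/L = 6.013 × 10^-3 mol
n(AgNO3) = 6.013 × 10^-3 mol (1:1 stoichiometry)
V(AgNO3) = 6.013 × 10^-3 mol / 0.3113 mol/L = 0.01931 L = 19.31 mL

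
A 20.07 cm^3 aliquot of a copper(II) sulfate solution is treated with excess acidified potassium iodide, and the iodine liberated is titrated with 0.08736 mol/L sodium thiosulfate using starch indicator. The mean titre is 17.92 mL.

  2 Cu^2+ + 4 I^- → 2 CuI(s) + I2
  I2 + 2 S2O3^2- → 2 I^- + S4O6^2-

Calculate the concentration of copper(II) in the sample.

n(S2O3^2-) = 0.01792 × 0.08736 = 1.565 × 10^-3 mol
n(I2) = n(S2O3^2-)/2 = 7.827 × 10^-4 mol
From the 2:1 ratio, n(Cu2+) in the aliquot = 2/1 × 7.827 × 10^-4 = 1.565 × 10^-3 mol
[Cu2+] = 1.565 × 10^-3 / 0.02007 = 0.07800 mol/L

0.07800 mol/L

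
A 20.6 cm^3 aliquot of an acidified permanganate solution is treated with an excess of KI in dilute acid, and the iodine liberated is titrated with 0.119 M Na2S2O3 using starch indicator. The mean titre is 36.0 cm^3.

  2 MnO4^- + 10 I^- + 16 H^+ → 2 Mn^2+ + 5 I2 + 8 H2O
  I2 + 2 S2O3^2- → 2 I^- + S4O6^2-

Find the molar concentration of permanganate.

0.0416 M

n(S2O3^2-) = 0.0360 × 0.119 = 4.28 × 10^-3 mol
n(I2) = n(S2O3^2-)/2 = 2.14 × 10^-3 mol
From the 2:5 ratio, n(MnO4^-) in the aliquot = 2/5 × 2.14 × 10^-3 = 8.57 × 10^-4 mol
[MnO4^-] = 8.57 × 10^-4 / 0.0206 = 0.0416 mol/L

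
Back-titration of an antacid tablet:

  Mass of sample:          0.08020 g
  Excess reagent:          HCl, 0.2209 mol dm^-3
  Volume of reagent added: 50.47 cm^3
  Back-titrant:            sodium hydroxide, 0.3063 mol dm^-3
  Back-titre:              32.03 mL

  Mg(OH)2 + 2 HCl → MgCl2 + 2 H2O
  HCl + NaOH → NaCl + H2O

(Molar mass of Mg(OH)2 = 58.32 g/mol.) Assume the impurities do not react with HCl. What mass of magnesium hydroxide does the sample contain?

0.03902 g

n(HCl) added = 0.05047 × 0.2209 = 0.01115 mol
n(NaOH) used in back-titration = 0.03203 × 0.3063 = 9.811 × 10^-3 mol
n(HCl) left over = 9.811 × 10^-3 mol (1:1 ratio)
n(HCl) consumed by analyte = 0.01115 − 9.811 × 10^-3 = 1.338 × 10^-3 mol
From the 1:2 ratio, n(Mg(OH)2) = 1/2 × 1.338 × 10^-3 = 6.690 × 10^-4 mol
mass of Mg(OH)2 = 6.690 × 10^-4 × 58.32 = 0.03902 g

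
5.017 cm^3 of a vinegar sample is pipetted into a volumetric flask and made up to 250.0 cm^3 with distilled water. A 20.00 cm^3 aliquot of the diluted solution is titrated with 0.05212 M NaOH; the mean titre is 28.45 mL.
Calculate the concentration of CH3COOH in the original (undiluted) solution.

3.694 M

CH3COOH + NaOH → CH3COONa + H2O
n(NaOH) = 0.02845 × 0.05212 = 1.483 × 10^-3 mol
n(CH3COOH) in the aliquot = 1.483 × 10^-3 mol (1:1 ratio)
[CH3COOH]_dilute = 1.483 × 10^-3 / 0.02000 = 0.07414 mol/L
Dilution factor = 250.0 / 5.017 = 49.83
[CH3COOH]_stock = 0.07414 × 49.83 = 3.694 mol/L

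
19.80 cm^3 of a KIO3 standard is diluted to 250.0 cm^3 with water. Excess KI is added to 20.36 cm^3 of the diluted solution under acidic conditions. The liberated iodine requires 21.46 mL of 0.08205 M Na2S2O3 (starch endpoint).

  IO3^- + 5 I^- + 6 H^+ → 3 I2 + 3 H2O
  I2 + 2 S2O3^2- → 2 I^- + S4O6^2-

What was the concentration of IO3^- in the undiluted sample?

0.1820 M

n(S2O3^2-) = 0.02146 × 0.08205 = 1.761 × 10^-3 mol
n(I2) = n(S2O3^2-)/2 = 8.804 × 10^-4 mol
From the 1:3 ratio, n(IO3^-) in the aliquot = 1/3 × 8.804 × 10^-4 = 2.935 × 10^-4 mol
[IO3^-]_dilute = 2.935 × 10^-4 / 0.02036 = 0.01441 mol/L
[IO3^-]_original = 0.01441 × 250.0/19.80 = 0.1820 mol/L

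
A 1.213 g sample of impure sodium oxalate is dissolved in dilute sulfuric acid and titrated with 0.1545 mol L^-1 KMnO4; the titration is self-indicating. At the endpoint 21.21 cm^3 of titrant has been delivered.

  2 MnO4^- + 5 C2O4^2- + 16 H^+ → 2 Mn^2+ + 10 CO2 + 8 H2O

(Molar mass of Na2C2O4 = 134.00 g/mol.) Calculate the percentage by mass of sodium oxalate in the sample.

90.50 %

n(KMnO4) = 0.02121 L × 0.1545 mol/L = 3.277 × 10^-3 mol
From the 5:2 ratio, n(Na2C2O4) = 5/2 × 3.277 × 10^-3 = 8.192 × 10^-3 mol
mass of Na2C2O4 = 8.192 × 10^-3 × 134.00 g/mol = 1.098 g
% Na2C2O4 = 1.098 / 1.213 × 100 = 90.50 %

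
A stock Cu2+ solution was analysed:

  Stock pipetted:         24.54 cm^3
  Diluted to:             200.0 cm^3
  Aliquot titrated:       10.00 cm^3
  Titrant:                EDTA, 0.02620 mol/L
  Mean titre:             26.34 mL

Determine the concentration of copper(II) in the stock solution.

Cu^2+ + EDTA^4- → [Cu(EDTA)]^2-
n(EDTA) = 0.02634 × 0.02620 = 6.901 × 10^-4 mol
n(Cu2+) in the aliquot = 6.901 × 10^-4 mol (1:1 ratio)
[Cu2+]_dilute = 6.901 × 10^-4 / 0.01000 = 0.06901 mol/L
Dilution factor = 200.0 / 24.54 = 8.150
[Cu2+]_stock = 0.06901 × 8.150 = 0.5624 mol/L

0.5624 mol/L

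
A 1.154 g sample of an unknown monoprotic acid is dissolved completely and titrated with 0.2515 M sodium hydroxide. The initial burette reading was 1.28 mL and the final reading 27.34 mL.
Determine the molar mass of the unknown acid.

176.1 g/mol

n(NaOH) = 0.02606 L × 0.2515 mol/L = 6.554 × 10^-3 mol
n(HA) = 6.554 × 10^-3 mol (1:1 ratio)
M = m / n = 1.154 g / 6.554 × 10^-3 mol = 176.1 g/mol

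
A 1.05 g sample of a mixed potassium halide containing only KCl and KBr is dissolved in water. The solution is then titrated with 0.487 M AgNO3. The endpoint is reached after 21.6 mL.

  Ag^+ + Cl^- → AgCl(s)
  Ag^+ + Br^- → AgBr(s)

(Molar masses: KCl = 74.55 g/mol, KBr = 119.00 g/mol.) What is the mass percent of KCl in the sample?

n(AgNO3) = 0.0216 × 0.487 = 0.0105 mol
Let x = n(KCl), y = n(KBr).
Titrant: 1x + 1y = 0.0105;  mass: 74.55x + 119.00y = 1.05
Solving, x = 4.54 × 10^-3 mol, y = 5.98 × 10^-3 mol
mass of KCl = 4.54 × 10^-3 × 74.55 = 0.338 g
% KCl = 0.338 / 1.05 × 100 = 32.2 %

32.2 %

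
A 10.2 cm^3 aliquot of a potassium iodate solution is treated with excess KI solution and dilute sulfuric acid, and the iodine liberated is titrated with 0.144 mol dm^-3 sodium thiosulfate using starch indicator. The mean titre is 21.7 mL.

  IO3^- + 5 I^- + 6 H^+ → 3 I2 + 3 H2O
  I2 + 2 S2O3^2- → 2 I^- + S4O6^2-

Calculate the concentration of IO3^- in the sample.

0.0511 mol/L

n(S2O3^2-) = 0.0217 × 0.144 = 3.12 × 10^-3 mol
n(I2) = n(S2O3^2-)/2 = 1.56 × 10^-3 mol
From the 1:3 ratio, n(IO3^-) in the aliquot = 1/3 × 1.56 × 10^-3 = 5.21 × 10^-4 mol
[IO3^-] = 5.21 × 10^-4 / 0.0102 = 0.0511 mol/L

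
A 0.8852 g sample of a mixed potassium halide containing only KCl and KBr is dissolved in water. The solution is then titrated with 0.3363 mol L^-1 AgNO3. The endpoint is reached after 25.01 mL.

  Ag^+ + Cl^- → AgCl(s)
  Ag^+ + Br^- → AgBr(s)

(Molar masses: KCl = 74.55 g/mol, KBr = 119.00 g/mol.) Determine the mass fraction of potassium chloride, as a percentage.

21.92 %

n(AgNO3) = 0.02501 × 0.3363 = 8.411 × 10^-3 mol
Let x = n(KCl), y = n(KBr).
Titrant: 1x + 1y = 8.411 × 10^-3;  mass: 74.55x + 119.00y = 0.8852
Solving, x = 2.603 × 10^-3 mol, y = 5.808 × 10^-3 mol
mass of KCl = 2.603 × 10^-3 × 74.55 = 0.1940 g
% KCl = 0.1940 / 0.8852 × 100 = 21.92 %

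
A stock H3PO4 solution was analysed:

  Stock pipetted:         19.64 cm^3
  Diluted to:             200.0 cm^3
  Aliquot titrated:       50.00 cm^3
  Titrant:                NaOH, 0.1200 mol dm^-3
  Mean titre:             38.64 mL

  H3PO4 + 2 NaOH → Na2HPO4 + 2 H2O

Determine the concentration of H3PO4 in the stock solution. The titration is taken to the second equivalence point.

0.4722 mol/L

n(NaOH) = 0.03864 × 0.1200 = 4.637 × 10^-3 mol
From the 1:2 ratio, n(H3PO4) in the aliquot = 1/2 × 4.637 × 10^-3 = 2.318 × 10^-3 mol
[H3PO4]_dilute = 2.318 × 10^-3 / 0.05000 = 0.04637 mol/L
Dilution factor = 200.0 / 19.64 = 10.18
[H3PO4]_stock = 0.04637 × 10.18 = 0.4722 mol/L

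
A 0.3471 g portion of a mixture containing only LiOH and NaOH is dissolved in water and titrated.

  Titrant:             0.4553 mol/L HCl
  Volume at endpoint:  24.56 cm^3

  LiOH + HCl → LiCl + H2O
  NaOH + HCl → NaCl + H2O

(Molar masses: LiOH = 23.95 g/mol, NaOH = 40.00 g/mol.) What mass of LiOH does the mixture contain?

0.1495 g

n(HCl) = 0.02456 × 0.4553 = 0.01118 mol
Let x = n(LiOH), y = n(NaOH).
Titrant: 1x + 1y = 0.01118;  mass: 23.95x + 40.00y = 0.3471
Solving, x = 6.242 × 10^-3 mol, y = 4.940 × 10^-3 mol
mass of LiOH = 6.242 × 10^-3 × 23.95 = 0.1495 g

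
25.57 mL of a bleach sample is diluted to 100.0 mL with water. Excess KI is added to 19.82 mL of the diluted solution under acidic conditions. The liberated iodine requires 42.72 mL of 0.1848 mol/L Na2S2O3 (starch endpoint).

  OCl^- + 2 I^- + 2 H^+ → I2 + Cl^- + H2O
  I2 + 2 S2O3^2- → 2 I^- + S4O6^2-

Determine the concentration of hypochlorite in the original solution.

0.7789 mol/L

n(S2O3^2-) = 0.04272 × 0.1848 = 7.895 × 10^-3 mol
n(I2) = n(S2O3^2-)/2 = 3.947 × 10^-3 mol
n(OCl^-) in the aliquot = 3.947 × 10^-3 mol (1:1 ratio)
[OCl^-]_dilute = 3.947 × 10^-3 / 0.01982 = 0.1992 mol/L
[OCl^-]_original = 0.1992 × 100.0/25.57 = 0.7789 mol/L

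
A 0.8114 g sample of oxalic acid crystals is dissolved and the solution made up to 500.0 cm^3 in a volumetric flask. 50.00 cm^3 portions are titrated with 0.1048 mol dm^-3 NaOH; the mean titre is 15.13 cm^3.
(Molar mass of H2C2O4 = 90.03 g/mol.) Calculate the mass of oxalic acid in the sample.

H2C2O4 + 2 NaOH → Na2C2O4 + 2 H2O
n(NaOH) per titration = 0.01513 × 0.1048 = 1.586 × 10^-3 mol
From the 1:2 ratio, n(H2C2O4) in each aliquot = 1/2 × 1.586 × 10^-3 = 7.928 × 10^-4 mol
n(H2C2O4) in the whole flask = 7.928 × 10^-4 × 500.0/50.00 = 7.928 × 10^-3 mol
mass of H2C2O4 = 7.928 × 10^-3 × 90.03 = 0.7138 g

0.7138 g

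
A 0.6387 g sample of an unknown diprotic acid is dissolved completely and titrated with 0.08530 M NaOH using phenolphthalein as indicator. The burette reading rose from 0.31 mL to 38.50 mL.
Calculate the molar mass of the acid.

n(NaOH) = 0.03819 L × 0.08530 mol/L = 3.258 × 10^-3 mol
From the 1:2 ratio, n(H2A) = 1/2 × 3.258 × 10^-3 = 1.629 × 10^-3 mol
M = m / n = 0.6387 g / 1.629 × 10^-3 mol = 392.1 g/mol

392.1 g/mol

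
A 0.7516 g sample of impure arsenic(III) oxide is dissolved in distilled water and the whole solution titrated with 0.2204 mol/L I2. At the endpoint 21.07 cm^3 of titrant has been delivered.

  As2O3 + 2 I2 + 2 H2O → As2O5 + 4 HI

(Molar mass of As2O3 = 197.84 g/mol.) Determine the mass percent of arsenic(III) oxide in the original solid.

61.12 %

n(I2) = 0.02107 L × 0.2204 mol/L = 4.644 × 10^-3 mol
From the 1:2 ratio, n(As2O3) = 1/2 × 4.644 × 10^-3 = 2.322 × 10^-3 mol
mass of As2O3 = 2.322 × 10^-3 × 197.84 g/mol = 0.4594 g
% As2O3 = 0.4594 / 0.7516 × 100 = 61.12 %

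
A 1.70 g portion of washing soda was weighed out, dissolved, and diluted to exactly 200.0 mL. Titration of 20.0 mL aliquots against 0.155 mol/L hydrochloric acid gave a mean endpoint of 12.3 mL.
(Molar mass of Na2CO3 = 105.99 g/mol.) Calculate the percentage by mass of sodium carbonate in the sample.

59.4 %

Na2CO3 + 2 HCl → 2 NaCl + H2O + CO2
n(HCl) per titration = 0.0123 × 0.155 = 1.91 × 10^-3 mol
From the 1:2 ratio, n(Na2CO3) in each aliquot = 1/2 × 1.91 × 10^-3 = 9.53 × 10^-4 mol
n(Na2CO3) in the whole flask = 9.53 × 10^-4 × 200.0/20.0 = 9.53 × 10^-3 mol
mass of Na2CO3 = 9.53 × 10^-3 × 105.99 = 1.01 g
% Na2CO3 = 1.01 / 1.70 × 100 = 59.4 %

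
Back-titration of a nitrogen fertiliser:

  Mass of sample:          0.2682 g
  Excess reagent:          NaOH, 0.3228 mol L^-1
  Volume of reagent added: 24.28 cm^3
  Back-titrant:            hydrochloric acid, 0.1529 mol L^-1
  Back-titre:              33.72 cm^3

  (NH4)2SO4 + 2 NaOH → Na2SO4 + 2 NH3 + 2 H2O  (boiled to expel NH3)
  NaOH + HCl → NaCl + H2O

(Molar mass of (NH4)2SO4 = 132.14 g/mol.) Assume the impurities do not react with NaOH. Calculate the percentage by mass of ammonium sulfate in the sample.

66.06 %

n(NaOH) added = 0.02428 × 0.3228 = 7.838 × 10^-3 mol
n(HCl) used in back-titration = 0.03372 × 0.1529 = 5.156 × 10^-3 mol
n(NaOH) left over = 5.156 × 10^-3 mol (1:1 ratio)
n(NaOH) consumed by analyte = 7.838 × 10^-3 − 5.156 × 10^-3 = 2.682 × 10^-3 mol
From the 1:2 ratio, n((NH4)2SO4) = 1/2 × 2.682 × 10^-3 = 1.341 × 10^-3 mol
mass of (NH4)2SO4 = 1.341 × 10^-3 × 132.14 = 0.1772 g
% (NH4)2SO4 = 0.1772 / 0.2682 × 100 = 66.06 %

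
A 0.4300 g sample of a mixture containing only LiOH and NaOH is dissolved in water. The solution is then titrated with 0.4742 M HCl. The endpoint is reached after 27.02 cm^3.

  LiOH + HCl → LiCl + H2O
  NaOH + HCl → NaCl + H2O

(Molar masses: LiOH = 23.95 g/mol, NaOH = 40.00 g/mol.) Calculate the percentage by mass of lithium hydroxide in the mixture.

28.63 %

n(HCl) = 0.02702 × 0.4742 = 0.01281 mol
Let x = n(LiOH), y = n(NaOH).
Titrant: 1x + 1y = 0.01281;  mass: 23.95x + 40.00y = 0.4300
Solving, x = 5.141 × 10^-3 mol, y = 7.672 × 10^-3 mol
mass of LiOH = 5.141 × 10^-3 × 23.95 = 0.1231 g
% LiOH = 0.1231 / 0.4300 × 100 = 28.63 %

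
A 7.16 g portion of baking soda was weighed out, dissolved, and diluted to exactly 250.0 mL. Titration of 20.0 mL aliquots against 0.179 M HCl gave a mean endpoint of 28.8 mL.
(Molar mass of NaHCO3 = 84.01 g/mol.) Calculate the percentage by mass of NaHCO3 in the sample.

75.6 %

NaHCO3 + HCl → NaCl + H2O + CO2
n(HCl) per titration = 0.0288 × 0.179 = 5.16 × 10^-3 mol
n(NaHCO3) in each aliquot = 5.16 × 10^-3 mol (1:1 ratio)
n(NaHCO3) in the whole flask = 5.16 × 10^-3 × 250.0/20.0 = 0.0644 mol
mass of NaHCO3 = 0.0644 × 84.01 = 5.41 g
% NaHCO3 = 5.41 / 7.16 × 100 = 75.6 %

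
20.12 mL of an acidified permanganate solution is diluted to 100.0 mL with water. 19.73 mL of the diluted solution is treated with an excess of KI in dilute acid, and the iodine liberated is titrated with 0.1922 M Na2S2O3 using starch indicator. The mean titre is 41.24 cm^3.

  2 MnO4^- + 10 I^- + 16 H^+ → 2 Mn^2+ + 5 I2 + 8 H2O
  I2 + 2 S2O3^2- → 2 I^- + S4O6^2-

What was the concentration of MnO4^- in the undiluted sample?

n(S2O3^2-) = 0.04124 × 0.1922 = 7.926 × 10^-3 mol
n(I2) = n(S2O3^2-)/2 = 3.963 × 10^-3 mol
From the 2:5 ratio, n(MnO4^-) in the aliquot = 2/5 × 3.963 × 10^-3 = 1.585 × 10^-3 mol
[MnO4^-]_dilute = 1.585 × 10^-3 / 0.01973 = 0.08035 mol/L
[MnO4^-]_original = 0.08035 × 100.0/20.12 = 0.3993 mol/L

0.3993 M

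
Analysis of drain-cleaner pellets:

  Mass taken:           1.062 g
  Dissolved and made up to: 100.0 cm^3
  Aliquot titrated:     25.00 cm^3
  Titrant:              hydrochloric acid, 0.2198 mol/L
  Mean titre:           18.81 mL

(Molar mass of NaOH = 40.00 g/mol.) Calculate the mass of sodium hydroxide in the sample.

NaOH + HCl → NaCl + H2O
n(HCl) per titration = 0.01881 × 0.2198 = 4.134 × 10^-3 mol
n(NaOH) in each aliquot = 4.134 × 10^-3 mol (1:1 ratio)
n(NaOH) in the whole flask = 4.134 × 10^-3 × 100.0/25.00 = 0.01654 mol
mass of NaOH = 0.01654 × 40.00 = 0.6615 g

0.6615 g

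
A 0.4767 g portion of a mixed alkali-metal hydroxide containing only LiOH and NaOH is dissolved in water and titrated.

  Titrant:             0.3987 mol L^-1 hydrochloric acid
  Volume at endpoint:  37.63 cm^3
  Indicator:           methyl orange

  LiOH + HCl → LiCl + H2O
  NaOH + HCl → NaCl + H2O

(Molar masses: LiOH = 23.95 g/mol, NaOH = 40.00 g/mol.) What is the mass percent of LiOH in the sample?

38.64 %

n(HCl) = 0.03763 × 0.3987 = 0.01500 mol
Let x = n(LiOH), y = n(NaOH).
Titrant: 1x + 1y = 0.01500;  mass: 23.95x + 40.00y = 0.4767
Solving, x = 7.690 × 10^-3 mol, y = 7.313 × 10^-3 mol
mass of LiOH = 7.690 × 10^-3 × 23.95 = 0.1842 g
% LiOH = 0.1842 / 0.4767 × 100 = 38.64 %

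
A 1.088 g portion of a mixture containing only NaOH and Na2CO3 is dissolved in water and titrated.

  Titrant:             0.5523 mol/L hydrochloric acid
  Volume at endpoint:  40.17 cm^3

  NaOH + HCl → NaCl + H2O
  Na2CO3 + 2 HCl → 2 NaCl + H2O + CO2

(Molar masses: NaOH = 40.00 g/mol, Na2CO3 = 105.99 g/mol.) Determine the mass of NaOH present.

n(HCl) = 0.04017 × 0.5523 = 0.02219 mol
Let x = n(NaOH), y = n(Na2CO3).
Titrant: 1x + 2y = 0.02219;  mass: 40.00x + 105.99y = 1.088
Solving, x = 6.752 × 10^-3 mol, y = 7.717 × 10^-3 mol
mass of NaOH = 6.752 × 10^-3 × 40.00 = 0.2701 g

0.2701 g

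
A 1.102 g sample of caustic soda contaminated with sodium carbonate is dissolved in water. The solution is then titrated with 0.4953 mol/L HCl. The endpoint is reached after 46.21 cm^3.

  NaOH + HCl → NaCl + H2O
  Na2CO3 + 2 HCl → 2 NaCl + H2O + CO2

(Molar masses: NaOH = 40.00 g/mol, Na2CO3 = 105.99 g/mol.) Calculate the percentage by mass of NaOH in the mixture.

n(HCl) = 0.04621 × 0.4953 = 0.02289 mol
Let x = n(NaOH), y = n(Na2CO3).
Titrant: 1x + 2y = 0.02289;  mass: 40.00x + 105.99y = 1.102
Solving, x = 8.537 × 10^-3 mol, y = 7.175 × 10^-3 mol
mass of NaOH = 8.537 × 10^-3 × 40.00 = 0.3415 g
% NaOH = 0.3415 / 1.102 × 100 = 30.99 %

30.99 %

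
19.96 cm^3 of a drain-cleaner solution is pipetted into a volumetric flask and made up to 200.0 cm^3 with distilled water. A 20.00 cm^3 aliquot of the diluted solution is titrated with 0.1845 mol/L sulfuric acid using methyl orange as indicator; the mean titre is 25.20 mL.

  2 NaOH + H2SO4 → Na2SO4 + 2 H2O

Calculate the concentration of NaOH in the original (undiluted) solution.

4.659 mol/L

n(H2SO4) = 0.02520 × 0.1845 = 4.649 × 10^-3 mol
From the 2:1 ratio, n(NaOH) in the aliquot = 2/1 × 4.649 × 10^-3 = 9.299 × 10^-3 mol
[NaOH]_dilute = 9.299 × 10^-3 / 0.02000 = 0.4649 mol/L
Dilution factor = 200.0 / 19.96 = 10.02
[NaOH]_stock = 0.4649 × 10.02 = 4.659 mol/L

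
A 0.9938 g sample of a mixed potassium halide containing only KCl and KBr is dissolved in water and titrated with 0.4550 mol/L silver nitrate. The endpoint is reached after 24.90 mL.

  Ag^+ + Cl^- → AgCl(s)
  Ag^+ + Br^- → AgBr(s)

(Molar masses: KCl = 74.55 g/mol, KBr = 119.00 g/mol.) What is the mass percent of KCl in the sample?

59.81 %

n(AgNO3) = 0.02490 × 0.4550 = 0.01133 mol
Let x = n(KCl), y = n(KBr).
Titrant: 1x + 1y = 0.01133;  mass: 74.55x + 119.00y = 0.9938
Solving, x = 7.973 × 10^-3 mol, y = 3.356 × 10^-3 mol
mass of KCl = 7.973 × 10^-3 × 74.55 = 0.5944 g
% KCl = 0.5944 / 0.9938 × 100 = 59.81 %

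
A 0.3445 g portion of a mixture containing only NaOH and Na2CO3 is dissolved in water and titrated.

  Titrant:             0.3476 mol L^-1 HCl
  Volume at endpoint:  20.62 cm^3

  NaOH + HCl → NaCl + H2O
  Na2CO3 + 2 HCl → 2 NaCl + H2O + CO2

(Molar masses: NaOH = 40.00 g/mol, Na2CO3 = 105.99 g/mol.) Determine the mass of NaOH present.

0.1088 g

n(HCl) = 0.02062 × 0.3476 = 7.168 × 10^-3 mol
Let x = n(NaOH), y = n(Na2CO3).
Titrant: 1x + 2y = 7.168 × 10^-3;  mass: 40.00x + 105.99y = 0.3445
Solving, x = 2.720 × 10^-3 mol, y = 2.224 × 10^-3 mol
mass of NaOH = 2.720 × 10^-3 × 40.00 = 0.1088 g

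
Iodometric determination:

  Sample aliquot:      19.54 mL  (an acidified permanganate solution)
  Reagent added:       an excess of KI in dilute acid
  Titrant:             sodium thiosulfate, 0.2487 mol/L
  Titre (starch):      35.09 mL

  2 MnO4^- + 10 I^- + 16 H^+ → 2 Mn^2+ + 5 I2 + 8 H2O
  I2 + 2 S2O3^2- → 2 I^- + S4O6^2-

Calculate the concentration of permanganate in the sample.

0.08932 mol/L

n(S2O3^2-) = 0.03509 × 0.2487 = 8.727 × 10^-3 mol
n(I2) = n(S2O3^2-)/2 = 4.363 × 10^-3 mol
From the 2:5 ratio, n(MnO4^-) in the aliquot = 2/5 × 4.363 × 10^-3 = 1.745 × 10^-3 mol
[MnO4^-] = 1.745 × 10^-3 / 0.01954 = 0.08932 mol/L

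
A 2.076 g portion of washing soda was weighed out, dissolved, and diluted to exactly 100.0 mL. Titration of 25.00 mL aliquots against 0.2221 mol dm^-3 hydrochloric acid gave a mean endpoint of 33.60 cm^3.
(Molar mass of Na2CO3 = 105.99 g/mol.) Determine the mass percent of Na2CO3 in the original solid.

76.20 %

Na2CO3 + 2 HCl → 2 NaCl + H2O + CO2
n(HCl) per titration = 0.03360 × 0.2221 = 7.463 × 10^-3 mol
From the 1:2 ratio, n(Na2CO3) in each aliquot = 1/2 × 7.463 × 10^-3 = 3.731 × 10^-3 mol
n(Na2CO3) in the whole flask = 3.731 × 10^-3 × 100.0/25.00 = 0.01493 mol
mass of Na2CO3 = 0.01493 × 105.99 = 1.582 g
% Na2CO3 = 1.582 / 2.076 × 100 = 76.20 %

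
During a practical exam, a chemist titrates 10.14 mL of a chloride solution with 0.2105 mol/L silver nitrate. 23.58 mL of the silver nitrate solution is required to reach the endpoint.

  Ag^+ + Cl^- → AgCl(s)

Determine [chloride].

n(AgNO3) = 0.02358 L × 0.2105 mol/L = 4.964 × 10^-3 mol
n(Cl-) = 4.964 × 10^-3 mol (1:1 mole ratio)
[Cl-] = 4.964 × 10^-3 mol / 0.01014 L = 0.4895 mol/L

0.4895 mol/L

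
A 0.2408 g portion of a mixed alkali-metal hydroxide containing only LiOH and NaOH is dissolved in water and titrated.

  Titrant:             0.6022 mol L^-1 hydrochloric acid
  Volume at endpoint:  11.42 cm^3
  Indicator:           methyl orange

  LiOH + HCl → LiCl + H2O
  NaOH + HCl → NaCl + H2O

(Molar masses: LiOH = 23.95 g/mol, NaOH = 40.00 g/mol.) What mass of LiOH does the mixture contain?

n(HCl) = 0.01142 × 0.6022 = 6.877 × 10^-3 mol
Let x = n(LiOH), y = n(NaOH).
Titrant: 1x + 1y = 6.877 × 10^-3;  mass: 23.95x + 40.00y = 0.2408
Solving, x = 2.136 × 10^-3 mol, y = 4.741 × 10^-3 mol
mass of LiOH = 2.136 × 10^-3 × 23.95 = 0.05116 g

0.05116 g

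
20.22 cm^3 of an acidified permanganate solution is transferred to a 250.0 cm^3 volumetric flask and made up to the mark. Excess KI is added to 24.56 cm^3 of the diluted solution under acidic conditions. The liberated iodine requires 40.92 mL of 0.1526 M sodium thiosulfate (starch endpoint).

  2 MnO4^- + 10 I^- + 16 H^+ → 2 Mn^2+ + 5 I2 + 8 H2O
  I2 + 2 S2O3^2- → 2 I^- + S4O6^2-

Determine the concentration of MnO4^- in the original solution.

n(S2O3^2-) = 0.04092 × 0.1526 = 6.244 × 10^-3 mol
n(I2) = n(S2O3^2-)/2 = 3.122 × 10^-3 mol
From the 2:5 ratio, n(MnO4^-) in the aliquot = 2/5 × 3.122 × 10^-3 = 1.249 × 10^-3 mol
[MnO4^-]_dilute = 1.249 × 10^-3 / 0.02456 = 0.05085 mol/L
[MnO4^-]_original = 0.05085 × 250.0/20.22 = 0.6287 mol/L

0.6287 M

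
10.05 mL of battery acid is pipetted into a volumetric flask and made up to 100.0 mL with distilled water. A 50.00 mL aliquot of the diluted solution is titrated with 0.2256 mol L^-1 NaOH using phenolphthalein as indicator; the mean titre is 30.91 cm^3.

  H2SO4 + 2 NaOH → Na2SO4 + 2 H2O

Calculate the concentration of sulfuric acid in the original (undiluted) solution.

n(NaOH) = 0.03091 × 0.2256 = 6.973 × 10^-3 mol
From the 1:2 ratio, n(H2SO4) in the aliquot = 1/2 × 6.973 × 10^-3 = 3.487 × 10^-3 mol
[H2SO4]_dilute = 3.487 × 10^-3 / 0.05000 = 0.06973 mol/L
Dilution factor = 100.0 / 10.05 = 9.950
[H2SO4]_stock = 0.06973 × 9.950 = 0.6939 mol/L

0.6939 mol/L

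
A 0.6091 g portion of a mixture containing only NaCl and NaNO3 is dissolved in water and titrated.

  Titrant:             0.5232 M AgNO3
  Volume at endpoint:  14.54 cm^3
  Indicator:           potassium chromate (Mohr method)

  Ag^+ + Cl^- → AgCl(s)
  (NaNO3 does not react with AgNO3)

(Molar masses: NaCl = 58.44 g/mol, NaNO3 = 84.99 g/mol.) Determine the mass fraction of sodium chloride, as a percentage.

n(AgNO3) = 0.01454 × 0.5232 = 7.607 × 10^-3 mol
Let x = n(NaCl), y = n(NaNO3).
Titrant: 1x = 7.607 × 10^-3;  mass: 58.44x + 84.99y = 0.6091
Solving, x = 7.607 × 10^-3 mol, y = 1.936 × 10^-3 mol
mass of NaCl = 7.607 × 10^-3 × 58.44 = 0.4446 g
% NaCl = 0.4446 / 0.6091 × 100 = 72.99 %

72.99 %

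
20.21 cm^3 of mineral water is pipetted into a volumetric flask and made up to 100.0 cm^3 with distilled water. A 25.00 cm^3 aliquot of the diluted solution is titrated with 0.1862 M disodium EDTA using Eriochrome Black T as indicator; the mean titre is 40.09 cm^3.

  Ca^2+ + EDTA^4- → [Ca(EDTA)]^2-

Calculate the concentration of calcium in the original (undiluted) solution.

n(EDTA) = 0.04009 × 0.1862 = 7.465 × 10^-3 mol
n(Ca2+) in the aliquot = 7.465 × 10^-3 mol (1:1 ratio)
[Ca2+]_dilute = 7.465 × 10^-3 / 0.02500 = 0.2986 mol/L
Dilution factor = 100.0 / 20.21 = 4.948
[Ca2+]_stock = 0.2986 × 4.948 = 1.477 mol/L

1.477 M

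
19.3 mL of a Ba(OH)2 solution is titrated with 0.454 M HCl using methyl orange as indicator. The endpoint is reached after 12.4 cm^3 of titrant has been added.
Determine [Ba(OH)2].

Ba(OH)2 + 2 HCl → BaCl2 + 2 H2O
n(HCl) = 0.0124 L × 0.454 mol/L = 5.63 × 10^-3 mol
From the 1:2 mole ratio, n(Ba(OH)2) = 1/2 × 5.63 × 10^-3 = 2.81 × 10^-3 mol
[Ba(OH)2] = 2.81 × 10^-3 mol / 0.0193 L = 0.146 mol/L

0.146 M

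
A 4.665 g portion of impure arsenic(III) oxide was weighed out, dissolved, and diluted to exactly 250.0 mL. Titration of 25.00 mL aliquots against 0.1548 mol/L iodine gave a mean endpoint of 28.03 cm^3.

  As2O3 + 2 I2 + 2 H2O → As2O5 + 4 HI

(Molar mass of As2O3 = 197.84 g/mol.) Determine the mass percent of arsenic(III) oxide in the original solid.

n(I2) per titration = 0.02803 × 0.1548 = 4.339 × 10^-3 mol
From the 1:2 ratio, n(As2O3) in each aliquot = 1/2 × 4.339 × 10^-3 = 2.170 × 10^-3 mol
n(As2O3) in the whole flask = 2.170 × 10^-3 × 250.0/25.00 = 0.02170 mol
mass of As2O3 = 0.02170 × 197.84 = 4.292 g
% As2O3 = 4.292 / 4.665 × 100 = 92.01 %

92.01 %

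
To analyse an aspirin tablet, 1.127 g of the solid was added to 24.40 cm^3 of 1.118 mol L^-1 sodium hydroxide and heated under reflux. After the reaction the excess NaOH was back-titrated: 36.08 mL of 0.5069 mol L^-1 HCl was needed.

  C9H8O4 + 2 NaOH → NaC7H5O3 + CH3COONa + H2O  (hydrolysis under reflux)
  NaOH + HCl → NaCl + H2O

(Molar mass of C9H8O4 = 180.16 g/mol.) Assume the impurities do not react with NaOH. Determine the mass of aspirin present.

0.8098 g

n(NaOH) added = 0.02440 × 1.118 = 0.02728 mol
n(HCl) used in back-titration = 0.03608 × 0.5069 = 0.01829 mol
n(NaOH) left over = 0.01829 mol (1:1 ratio)
n(NaOH) consumed by analyte = 0.02728 − 0.01829 = 8.990 × 10^-3 mol
From the 1:2 ratio, n(C9H8O4) = 1/2 × 8.990 × 10^-3 = 4.495 × 10^-3 mol
mass of C9H8O4 = 4.495 × 10^-3 × 180.16 = 0.8098 g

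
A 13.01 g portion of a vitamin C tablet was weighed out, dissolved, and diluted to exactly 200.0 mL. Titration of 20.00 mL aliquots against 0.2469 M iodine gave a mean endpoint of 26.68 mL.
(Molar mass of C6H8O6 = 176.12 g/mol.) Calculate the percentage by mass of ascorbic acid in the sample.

C6H8O6 + I2 → C6H6O6 + 2 HI
n(I2) per titration = 0.02668 × 0.2469 = 6.587 × 10^-3 mol
n(C6H8O6) in each aliquot = 6.587 × 10^-3 mol (1:1 ratio)
n(C6H8O6) in the whole flask = 6.587 × 10^-3 × 200.0/20.00 = 0.06587 mol
mass of C6H8O6 = 0.06587 × 176.12 = 11.60 g
% C6H8O6 = 11.60 / 13.01 × 100 = 89.17 %

89.17 %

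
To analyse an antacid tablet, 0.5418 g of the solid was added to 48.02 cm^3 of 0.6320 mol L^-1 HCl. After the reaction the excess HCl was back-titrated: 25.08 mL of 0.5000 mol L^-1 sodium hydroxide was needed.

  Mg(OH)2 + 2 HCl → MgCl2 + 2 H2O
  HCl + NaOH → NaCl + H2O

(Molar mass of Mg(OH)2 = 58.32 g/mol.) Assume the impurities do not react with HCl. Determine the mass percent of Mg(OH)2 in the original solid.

n(HCl) added = 0.04802 × 0.6320 = 0.03035 mol
n(NaOH) used in back-titration = 0.02508 × 0.5000 = 0.01254 mol
n(HCl) left over = 0.01254 mol (1:1 ratio)
n(HCl) consumed by analyte = 0.03035 − 0.01254 = 0.01781 mol
From the 1:2 ratio, n(Mg(OH)2) = 1/2 × 0.01781 = 8.904 × 10^-3 mol
mass of Mg(OH)2 = 8.904 × 10^-3 × 58.32 = 0.5193 g
% Mg(OH)2 = 0.5193 / 0.5418 × 100 = 95.85 %

95.85 %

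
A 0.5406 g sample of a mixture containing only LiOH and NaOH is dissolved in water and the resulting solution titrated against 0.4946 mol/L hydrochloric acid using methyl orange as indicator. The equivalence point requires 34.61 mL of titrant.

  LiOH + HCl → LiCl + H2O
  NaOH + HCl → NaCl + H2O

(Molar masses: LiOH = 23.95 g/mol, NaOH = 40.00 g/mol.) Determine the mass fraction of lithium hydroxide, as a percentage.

n(HCl) = 0.03461 × 0.4946 = 0.01712 mol
Let x = n(LiOH), y = n(NaOH).
Titrant: 1x + 1y = 0.01712;  mass: 23.95x + 40.00y = 0.5406
Solving, x = 8.980 × 10^-3 mol, y = 8.138 × 10^-3 mol
mass of LiOH = 8.980 × 10^-3 × 23.95 = 0.2151 g
% LiOH = 0.2151 / 0.5406 × 100 = 39.78 %

39.78 %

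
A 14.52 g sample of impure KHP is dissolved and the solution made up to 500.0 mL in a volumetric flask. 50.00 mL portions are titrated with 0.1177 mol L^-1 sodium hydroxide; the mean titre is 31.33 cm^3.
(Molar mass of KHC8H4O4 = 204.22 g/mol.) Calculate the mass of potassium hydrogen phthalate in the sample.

7.531 g

KHC8H4O4 + NaOH → KNaC8H4O4 + H2O
n(NaOH) per titration = 0.03133 × 0.1177 = 3.688 × 10^-3 mol
n(KHC8H4O4) in each aliquot = 3.688 × 10^-3 mol (1:1 ratio)
n(KHC8H4O4) in the whole flask = 3.688 × 10^-3 × 500.0/50.00 = 0.03688 mol
mass of KHC8H4O4 = 0.03688 × 204.22 = 7.531 g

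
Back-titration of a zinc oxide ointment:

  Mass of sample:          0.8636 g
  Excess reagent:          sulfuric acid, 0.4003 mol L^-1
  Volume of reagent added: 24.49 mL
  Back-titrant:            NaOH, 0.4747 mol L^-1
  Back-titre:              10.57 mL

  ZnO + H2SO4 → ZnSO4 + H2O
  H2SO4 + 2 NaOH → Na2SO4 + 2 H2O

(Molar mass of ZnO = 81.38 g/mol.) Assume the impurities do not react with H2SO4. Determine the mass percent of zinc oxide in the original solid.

68.74 %

n(H2SO4) added = 0.02449 × 0.4003 = 9.803 × 10^-3 mol
n(NaOH) used in back-titration = 0.01057 × 0.4747 = 5.018 × 10^-3 mol
From the 1:2 ratio, n(H2SO4) left over = 1/2 × 5.018 × 10^-3 = 2.509 × 10^-3 mol
n(H2SO4) consumed by analyte = 9.803 × 10^-3 − 2.509 × 10^-3 = 7.295 × 10^-3 mol
n(ZnO) = 7.295 × 10^-3 mol (1:1 ratio)
mass of ZnO = 7.295 × 10^-3 × 81.38 = 0.5936 g
% ZnO = 0.5936 / 0.8636 × 100 = 68.74 %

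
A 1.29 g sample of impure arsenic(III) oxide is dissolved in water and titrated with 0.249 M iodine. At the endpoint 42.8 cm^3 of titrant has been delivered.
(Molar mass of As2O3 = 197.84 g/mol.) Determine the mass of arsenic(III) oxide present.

1.05 g

As2O3 + 2 I2 + 2 H2O → As2O5 + 4 HI
n(I2) = 0.0428 L × 0.249 mol/L = 0.0107 mol
From the 1:2 ratio, n(As2O3) = 1/2 × 0.0107 = 5.33 × 10^-3 mol
mass of As2O3 = 5.33 × 10^-3 × 197.84 g/mol = 1.05 g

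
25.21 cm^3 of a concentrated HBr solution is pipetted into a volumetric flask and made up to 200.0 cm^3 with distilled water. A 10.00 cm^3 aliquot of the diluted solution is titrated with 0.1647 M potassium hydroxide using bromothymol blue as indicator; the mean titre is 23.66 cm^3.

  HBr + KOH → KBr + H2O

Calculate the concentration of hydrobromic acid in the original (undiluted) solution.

n(KOH) = 0.02366 × 0.1647 = 3.897 × 10^-3 mol
n(HBr) in the aliquot = 3.897 × 10^-3 mol (1:1 ratio)
[HBr]_dilute = 3.897 × 10^-3 / 0.01000 = 0.3897 mol/L
Dilution factor = 200.0 / 25.21 = 7.933
[HBr]_stock = 0.3897 × 7.933 = 3.091 mol/L

3.091 M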